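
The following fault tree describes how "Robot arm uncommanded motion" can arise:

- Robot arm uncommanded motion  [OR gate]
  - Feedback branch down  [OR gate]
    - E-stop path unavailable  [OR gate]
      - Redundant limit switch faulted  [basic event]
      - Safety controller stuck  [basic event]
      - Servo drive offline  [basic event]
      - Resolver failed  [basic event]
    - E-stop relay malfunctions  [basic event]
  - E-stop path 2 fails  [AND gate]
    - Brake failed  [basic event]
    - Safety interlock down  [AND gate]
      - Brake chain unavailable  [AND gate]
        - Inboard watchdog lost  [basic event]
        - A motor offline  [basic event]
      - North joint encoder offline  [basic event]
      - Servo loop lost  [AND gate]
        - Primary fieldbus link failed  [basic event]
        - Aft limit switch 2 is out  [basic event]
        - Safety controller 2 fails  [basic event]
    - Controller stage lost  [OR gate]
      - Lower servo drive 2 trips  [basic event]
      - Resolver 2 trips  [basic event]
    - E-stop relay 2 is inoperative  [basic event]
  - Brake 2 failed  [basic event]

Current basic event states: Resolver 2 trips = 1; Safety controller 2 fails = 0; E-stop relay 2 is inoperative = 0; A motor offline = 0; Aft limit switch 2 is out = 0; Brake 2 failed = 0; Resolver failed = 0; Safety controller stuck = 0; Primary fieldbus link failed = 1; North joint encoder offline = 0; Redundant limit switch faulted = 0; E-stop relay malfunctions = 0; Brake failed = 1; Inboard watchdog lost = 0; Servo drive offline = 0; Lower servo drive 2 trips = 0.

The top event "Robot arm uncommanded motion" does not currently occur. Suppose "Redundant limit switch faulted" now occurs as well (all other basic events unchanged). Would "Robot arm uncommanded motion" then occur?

Counterfactual: set "Redundant limit switch faulted" to occurred.
E-stop path unavailable [OR]: Redundant limit switch faulted=occurs, Safety controller stuck=not, Servo drive offline=not, Resolver failed=not → at least one input occurs → occurs.
Feedback branch down [OR]: E-stop path unavailable=occurs, E-stop relay malfunctions=not → at least one input occurs → occurs.
Brake chain unavailable [AND]: Inboard watchdog lost=not, A motor offline=not → not all inputs occur → does not occur.
Servo loop lost [AND]: Primary fieldbus link failed=occurs, Aft limit switch 2 is out=not, Safety controller 2 fails=not → not all inputs occur → does not occur.
Safety interlock down [AND]: Brake chain unavailable=not, North joint encoder offline=not, Servo loop lost=not → not all inputs occur → does not occur.
Controller stage lost [OR]: Lower servo drive 2 trips=not, Resolver 2 trips=occurs → at least one input occurs → occurs.
E-stop path 2 fails [AND]: Brake failed=occurs, Safety interlock down=not, Controller stage lost=occurs, E-stop relay 2 is inoperative=not → not all inputs occur → does not occur.
Robot arm uncommanded motion [OR]: Feedback branch down=occurs, E-stop path 2 fails=not, Brake 2 failed=not → at least one input occurs → occurs.

Yes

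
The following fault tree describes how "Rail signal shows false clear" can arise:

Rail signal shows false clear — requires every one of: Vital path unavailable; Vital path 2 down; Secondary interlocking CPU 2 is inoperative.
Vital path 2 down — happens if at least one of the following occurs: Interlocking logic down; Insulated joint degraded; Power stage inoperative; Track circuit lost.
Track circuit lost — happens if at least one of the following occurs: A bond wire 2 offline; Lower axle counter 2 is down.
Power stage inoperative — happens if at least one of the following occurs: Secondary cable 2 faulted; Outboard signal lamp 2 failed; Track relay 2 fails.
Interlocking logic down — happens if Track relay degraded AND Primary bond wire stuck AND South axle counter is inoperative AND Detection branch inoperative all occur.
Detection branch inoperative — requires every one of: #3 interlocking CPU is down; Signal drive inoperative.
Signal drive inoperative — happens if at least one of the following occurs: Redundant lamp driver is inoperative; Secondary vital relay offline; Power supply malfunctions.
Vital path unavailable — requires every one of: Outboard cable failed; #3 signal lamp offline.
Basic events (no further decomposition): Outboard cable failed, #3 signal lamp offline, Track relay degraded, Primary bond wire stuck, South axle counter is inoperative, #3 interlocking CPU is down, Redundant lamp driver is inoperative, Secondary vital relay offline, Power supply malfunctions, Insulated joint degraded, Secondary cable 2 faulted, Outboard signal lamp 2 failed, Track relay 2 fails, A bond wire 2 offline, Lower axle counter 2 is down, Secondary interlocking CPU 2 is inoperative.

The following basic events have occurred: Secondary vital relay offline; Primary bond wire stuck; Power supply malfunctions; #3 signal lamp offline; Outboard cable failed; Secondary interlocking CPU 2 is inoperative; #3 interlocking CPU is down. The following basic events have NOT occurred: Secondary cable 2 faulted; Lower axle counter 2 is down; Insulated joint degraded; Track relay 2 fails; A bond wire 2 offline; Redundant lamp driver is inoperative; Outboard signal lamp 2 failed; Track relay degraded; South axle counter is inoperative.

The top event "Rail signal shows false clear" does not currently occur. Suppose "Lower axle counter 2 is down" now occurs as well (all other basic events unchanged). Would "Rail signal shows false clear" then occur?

Counterfactual: set "Lower axle counter 2 is down" to occurred.
Vital path unavailable [AND]: Outboard cable failed=occurs, #3 signal lamp offline=occurs → all inputs occur → occurs.
Signal drive inoperative [OR]: Redundant lamp driver is inoperative=not, Secondary vital relay offline=occurs, Power supply malfunctions=occurs → at least one input occurs → occurs.
Detection branch inoperative [AND]: #3 interlocking CPU is down=occurs, Signal drive inoperative=occurs → all inputs occur → occurs.
Interlocking logic down [AND]: Track relay degraded=not, Primary bond wire stuck=occurs, South axle counter is inoperative=not, Detection branch inoperative=occurs → not all inputs occur → does not occur.
Power stage inoperative [OR]: Secondary cable 2 faulted=not, Outboard signal lamp 2 failed=not, Track relay 2 fails=not → no input occurs → does not occur.
Track circuit lost [OR]: A bond wire 2 offline=not, Lower axle counter 2 is down=occurs → at least one input occurs → occurs.
Vital path 2 down [OR]: Interlocking logic down=not, Insulated joint degraded=not, Power stage inoperative=not, Track circuit lost=occurs → at least one input occurs → occurs.
Rail signal shows false clear [AND]: Vital path unavailable=occurs, Vital path 2 down=occurs, Secondary interlocking CPU 2 is inoperative=occurs → all inputs occur → occurs.

Yes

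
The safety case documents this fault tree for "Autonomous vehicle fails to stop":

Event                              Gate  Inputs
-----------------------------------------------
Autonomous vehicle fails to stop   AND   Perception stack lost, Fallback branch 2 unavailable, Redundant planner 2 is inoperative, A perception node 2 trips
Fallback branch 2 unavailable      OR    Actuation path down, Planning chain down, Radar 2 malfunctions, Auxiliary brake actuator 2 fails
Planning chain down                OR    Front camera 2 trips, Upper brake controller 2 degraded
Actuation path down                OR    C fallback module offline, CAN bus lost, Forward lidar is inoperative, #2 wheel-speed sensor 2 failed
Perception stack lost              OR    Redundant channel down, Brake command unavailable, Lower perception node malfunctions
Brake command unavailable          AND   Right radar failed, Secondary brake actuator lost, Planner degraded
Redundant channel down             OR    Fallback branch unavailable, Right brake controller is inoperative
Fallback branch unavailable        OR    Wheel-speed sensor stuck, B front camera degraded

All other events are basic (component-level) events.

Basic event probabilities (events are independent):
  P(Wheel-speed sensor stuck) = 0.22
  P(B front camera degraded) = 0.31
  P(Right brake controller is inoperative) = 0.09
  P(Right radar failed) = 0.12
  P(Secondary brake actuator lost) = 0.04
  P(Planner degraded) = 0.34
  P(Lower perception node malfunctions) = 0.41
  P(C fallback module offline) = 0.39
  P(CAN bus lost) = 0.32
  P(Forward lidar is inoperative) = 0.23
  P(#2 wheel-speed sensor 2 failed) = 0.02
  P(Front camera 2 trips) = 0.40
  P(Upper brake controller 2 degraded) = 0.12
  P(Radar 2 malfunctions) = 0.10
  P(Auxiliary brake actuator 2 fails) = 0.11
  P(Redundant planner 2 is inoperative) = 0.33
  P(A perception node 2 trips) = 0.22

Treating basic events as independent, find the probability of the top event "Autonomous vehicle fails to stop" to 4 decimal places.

0.0448

P(Fallback branch unavailable) [OR] = 1 − (1−0.22) × (1−0.31) = 0.461800
P(Redundant channel down) [OR] = 1 − (1−0.461800) × (1−0.09) = 0.510238
P(Brake command unavailable) [AND] = 0.12 × 0.04 × 0.34 = 0.001632
P(Perception stack lost) [OR] = 1 − (1−0.510238) × (1−0.001632) × (1−0.41) = 0.711512
P(Actuation path down) [OR] = 1 − (1−0.39) × (1−0.32) × (1−0.23) × (1−0.02) = 0.686992
P(Planning chain down) [OR] = 1 − (1−0.40) × (1−0.12) = 0.472000
P(Fallback branch 2 unavailable) [OR] = 1 − (1−0.686992) × (1−0.472000) × (1−0.10) × (1−0.11) = 0.867620
P(Autonomous vehicle fails to stop) [AND] = 0.711512 × 0.867620 × 0.33 × 0.22 = 0.044818
Rounded to 4 decimal places: P(Autonomous vehicle fails to stop) ≈ 0.0448.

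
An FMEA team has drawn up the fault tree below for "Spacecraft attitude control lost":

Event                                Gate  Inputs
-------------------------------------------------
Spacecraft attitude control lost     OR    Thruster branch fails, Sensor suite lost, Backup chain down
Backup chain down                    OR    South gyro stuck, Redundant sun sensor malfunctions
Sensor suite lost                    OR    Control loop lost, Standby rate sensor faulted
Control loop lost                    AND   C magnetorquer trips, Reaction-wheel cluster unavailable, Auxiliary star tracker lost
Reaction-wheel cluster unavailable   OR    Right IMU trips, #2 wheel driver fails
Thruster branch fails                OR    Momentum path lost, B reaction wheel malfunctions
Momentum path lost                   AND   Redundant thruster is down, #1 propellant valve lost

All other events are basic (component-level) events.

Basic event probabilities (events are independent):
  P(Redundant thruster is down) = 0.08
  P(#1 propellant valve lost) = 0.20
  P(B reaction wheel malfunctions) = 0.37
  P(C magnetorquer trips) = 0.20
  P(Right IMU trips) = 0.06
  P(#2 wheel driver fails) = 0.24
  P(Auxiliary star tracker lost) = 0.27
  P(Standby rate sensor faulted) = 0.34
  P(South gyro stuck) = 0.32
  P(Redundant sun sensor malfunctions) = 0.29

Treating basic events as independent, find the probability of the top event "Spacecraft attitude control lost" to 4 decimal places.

P(Momentum path lost) [AND] = 0.08 × 0.20 = 0.016000
P(Thruster branch fails) [OR] = 1 − (1−0.016000) × (1−0.37) = 0.380080
P(Reaction-wheel cluster unavailable) [OR] = 1 − (1−0.06) × (1−0.24) = 0.285600
P(Control loop lost) [AND] = 0.20 × 0.285600 × 0.27 = 0.015422
P(Sensor suite lost) [OR] = 1 − (1−0.015422) × (1−0.34) = 0.350179
P(Backup chain down) [OR] = 1 − (1−0.32) × (1−0.29) = 0.517200
P(Spacecraft attitude control lost) [OR] = 1 − (1−0.380080) × (1−0.350179) × (1−0.517200) = 0.805510
Rounded to 4 decimal places: P(Spacecraft attitude control lost) ≈ 0.8055.

0.8055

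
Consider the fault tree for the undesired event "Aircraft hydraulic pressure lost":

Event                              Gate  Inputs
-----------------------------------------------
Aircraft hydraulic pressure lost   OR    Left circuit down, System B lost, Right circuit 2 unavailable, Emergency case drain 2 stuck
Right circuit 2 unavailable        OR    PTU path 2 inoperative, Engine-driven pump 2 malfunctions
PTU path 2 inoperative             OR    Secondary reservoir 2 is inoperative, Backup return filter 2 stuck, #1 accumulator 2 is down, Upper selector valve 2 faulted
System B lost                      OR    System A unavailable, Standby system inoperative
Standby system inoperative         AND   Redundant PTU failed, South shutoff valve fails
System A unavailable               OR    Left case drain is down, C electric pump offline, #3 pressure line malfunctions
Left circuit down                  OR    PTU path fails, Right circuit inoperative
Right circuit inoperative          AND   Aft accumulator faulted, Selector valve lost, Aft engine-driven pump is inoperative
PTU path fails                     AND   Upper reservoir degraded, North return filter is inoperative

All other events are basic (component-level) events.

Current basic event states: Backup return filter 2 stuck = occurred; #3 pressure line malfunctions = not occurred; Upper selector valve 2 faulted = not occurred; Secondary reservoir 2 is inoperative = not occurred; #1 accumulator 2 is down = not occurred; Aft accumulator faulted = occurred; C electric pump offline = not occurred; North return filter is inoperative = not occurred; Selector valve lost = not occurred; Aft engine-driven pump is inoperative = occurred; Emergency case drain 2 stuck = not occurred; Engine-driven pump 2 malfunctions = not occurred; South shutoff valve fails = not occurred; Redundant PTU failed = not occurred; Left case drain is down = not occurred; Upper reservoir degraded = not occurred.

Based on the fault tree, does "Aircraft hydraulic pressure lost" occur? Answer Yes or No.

Yes

PTU path fails [AND]: Upper reservoir degraded=not, North return filter is inoperative=not → not all inputs occur → does not occur.
Right circuit inoperative [AND]: Aft accumulator faulted=occurs, Selector valve lost=not, Aft engine-driven pump is inoperative=occurs → not all inputs occur → does not occur.
Left circuit down [OR]: PTU path fails=not, Right circuit inoperative=not → no input occurs → does not occur.
System A unavailable [OR]: Left case drain is down=not, C electric pump offline=not, #3 pressure line malfunctions=not → no input occurs → does not occur.
Standby system inoperative [AND]: Redundant PTU failed=not, South shutoff valve fails=not → not all inputs occur → does not occur.
System B lost [OR]: System A unavailable=not, Standby system inoperative=not → no input occurs → does not occur.
PTU path 2 inoperative [OR]: Secondary reservoir 2 is inoperative=not, Backup return filter 2 stuck=occurs, #1 accumulator 2 is down=not, Upper selector valve 2 faulted=not → at least one input occurs → occurs.
Right circuit 2 unavailable [OR]: PTU path 2 inoperative=occurs, Engine-driven pump 2 malfunctions=not → at least one input occurs → occurs.
Aircraft hydraulic pressure lost [OR]: Left circuit down=not, System B lost=not, Right circuit 2 unavailable=occurs, Emergency case drain 2 stuck=not → at least one input occurs → occurs.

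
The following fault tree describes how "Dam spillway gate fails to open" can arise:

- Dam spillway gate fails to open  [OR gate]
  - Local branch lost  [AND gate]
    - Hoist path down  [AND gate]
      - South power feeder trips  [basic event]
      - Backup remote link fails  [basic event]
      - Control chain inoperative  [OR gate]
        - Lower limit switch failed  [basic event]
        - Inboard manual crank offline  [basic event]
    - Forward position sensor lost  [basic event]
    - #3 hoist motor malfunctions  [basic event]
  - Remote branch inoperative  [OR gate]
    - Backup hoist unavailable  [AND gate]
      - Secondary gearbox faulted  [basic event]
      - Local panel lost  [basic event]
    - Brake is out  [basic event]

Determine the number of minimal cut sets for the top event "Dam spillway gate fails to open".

Control chain inoperative [OR]: union of children's cut sets → 2 cut set(s).
Hoist path down [AND]: one cut set from each child combined → 1 × 1 × 2 = 2 cut set(s).
Local branch lost [AND]: one cut set from each child combined → 2 × 1 × 1 = 2 cut set(s).
Backup hoist unavailable [AND]: one cut set from each child combined → 1 × 1 = 1 cut set(s).
Remote branch inoperative [OR]: union of children's cut sets → 2 cut set(s).
Dam spillway gate fails to open [OR]: union of children's cut sets → 4 cut set(s).
Minimal cut sets: {#3 hoist motor malfunctions, Backup remote link fails, Forward position sensor lost, Lower limit switch failed, South power feeder trips}; {#3 hoist motor malfunctions, Backup remote link fails, Forward position sensor lost, Inboard manual crank offline, South power feeder trips}; {Local panel lost, Secondary gearbox faulted}; {Brake is out}.

4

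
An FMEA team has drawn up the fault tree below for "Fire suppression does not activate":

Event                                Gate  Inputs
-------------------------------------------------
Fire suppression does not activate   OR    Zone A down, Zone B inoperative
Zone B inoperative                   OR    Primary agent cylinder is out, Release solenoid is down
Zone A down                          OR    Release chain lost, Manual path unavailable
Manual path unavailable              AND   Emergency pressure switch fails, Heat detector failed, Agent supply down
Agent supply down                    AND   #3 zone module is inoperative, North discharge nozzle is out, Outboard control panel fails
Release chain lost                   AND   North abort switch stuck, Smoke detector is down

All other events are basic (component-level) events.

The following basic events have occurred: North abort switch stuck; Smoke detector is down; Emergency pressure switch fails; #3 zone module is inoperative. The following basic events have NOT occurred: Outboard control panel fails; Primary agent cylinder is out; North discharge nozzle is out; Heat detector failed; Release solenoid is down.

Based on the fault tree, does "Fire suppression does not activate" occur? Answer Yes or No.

Yes

Release chain lost [AND]: North abort switch stuck=occurs, Smoke detector is down=occurs → all inputs occur → occurs.
Agent supply down [AND]: #3 zone module is inoperative=occurs, North discharge nozzle is out=not, Outboard control panel fails=not → not all inputs occur → does not occur.
Manual path unavailable [AND]: Emergency pressure switch fails=occurs, Heat detector failed=not, Agent supply down=not → not all inputs occur → does not occur.
Zone A down [OR]: Release chain lost=occurs, Manual path unavailable=not → at least one input occurs → occurs.
Zone B inoperative [OR]: Primary agent cylinder is out=not, Release solenoid is down=not → no input occurs → does not occur.
Fire suppression does not activate [OR]: Zone A down=occurs, Zone B inoperative=not → at least one input occurs → occurs.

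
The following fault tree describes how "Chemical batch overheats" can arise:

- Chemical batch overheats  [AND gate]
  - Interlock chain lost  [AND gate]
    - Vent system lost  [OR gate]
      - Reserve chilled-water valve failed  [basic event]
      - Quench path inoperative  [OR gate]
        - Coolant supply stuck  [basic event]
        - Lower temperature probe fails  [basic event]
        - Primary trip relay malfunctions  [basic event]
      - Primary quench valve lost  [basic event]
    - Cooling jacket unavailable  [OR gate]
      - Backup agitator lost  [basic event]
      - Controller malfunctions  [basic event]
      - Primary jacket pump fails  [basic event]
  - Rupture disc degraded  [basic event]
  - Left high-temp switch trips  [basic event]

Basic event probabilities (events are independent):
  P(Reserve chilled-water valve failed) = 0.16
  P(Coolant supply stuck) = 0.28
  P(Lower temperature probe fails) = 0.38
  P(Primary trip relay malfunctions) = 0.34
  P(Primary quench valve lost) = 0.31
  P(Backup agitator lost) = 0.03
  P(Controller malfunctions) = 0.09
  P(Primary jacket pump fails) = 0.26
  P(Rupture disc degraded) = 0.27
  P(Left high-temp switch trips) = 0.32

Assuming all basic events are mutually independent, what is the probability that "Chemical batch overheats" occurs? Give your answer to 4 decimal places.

P(Quench path inoperative) [OR] = 1 − (1−0.28) × (1−0.38) × (1−0.34) = 0.705376
P(Vent system lost) [OR] = 1 − (1−0.16) × (1−0.705376) × (1−0.31) = 0.829236
P(Cooling jacket unavailable) [OR] = 1 − (1−0.03) × (1−0.09) × (1−0.26) = 0.346802
P(Interlock chain lost) [AND] = 0.829236 × 0.346802 = 0.287581
P(Chemical batch overheats) [AND] = 0.287581 × 0.27 × 0.32 = 0.024847
Rounded to 4 decimal places: P(Chemical batch overheats) ≈ 0.0248.

0.0248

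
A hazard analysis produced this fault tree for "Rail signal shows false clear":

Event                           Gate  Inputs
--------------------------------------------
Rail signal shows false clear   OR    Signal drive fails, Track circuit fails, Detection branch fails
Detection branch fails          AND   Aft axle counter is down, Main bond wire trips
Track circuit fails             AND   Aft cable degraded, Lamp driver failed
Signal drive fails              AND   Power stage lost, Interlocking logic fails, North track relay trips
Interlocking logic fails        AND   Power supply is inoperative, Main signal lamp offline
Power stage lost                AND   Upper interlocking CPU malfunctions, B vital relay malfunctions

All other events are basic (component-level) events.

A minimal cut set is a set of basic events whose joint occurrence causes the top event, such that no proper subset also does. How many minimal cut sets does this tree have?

3

Power stage lost [AND]: one cut set from each child combined → 1 × 1 = 1 cut set(s).
Interlocking logic fails [AND]: one cut set from each child combined → 1 × 1 = 1 cut set(s).
Signal drive fails [AND]: one cut set from each child combined → 1 × 1 × 1 = 1 cut set(s).
Track circuit fails [AND]: one cut set from each child combined → 1 × 1 = 1 cut set(s).
Detection branch fails [AND]: one cut set from each child combined → 1 × 1 = 1 cut set(s).
Rail signal shows false clear [OR]: union of children's cut sets → 3 cut set(s).
Minimal cut sets: {B vital relay malfunctions, Main signal lamp offline, North track relay trips, Power supply is inoperative, Upper interlocking CPU malfunctions}; {Aft cable degraded, Lamp driver failed}; {Aft axle counter is down, Main bond wire trips}.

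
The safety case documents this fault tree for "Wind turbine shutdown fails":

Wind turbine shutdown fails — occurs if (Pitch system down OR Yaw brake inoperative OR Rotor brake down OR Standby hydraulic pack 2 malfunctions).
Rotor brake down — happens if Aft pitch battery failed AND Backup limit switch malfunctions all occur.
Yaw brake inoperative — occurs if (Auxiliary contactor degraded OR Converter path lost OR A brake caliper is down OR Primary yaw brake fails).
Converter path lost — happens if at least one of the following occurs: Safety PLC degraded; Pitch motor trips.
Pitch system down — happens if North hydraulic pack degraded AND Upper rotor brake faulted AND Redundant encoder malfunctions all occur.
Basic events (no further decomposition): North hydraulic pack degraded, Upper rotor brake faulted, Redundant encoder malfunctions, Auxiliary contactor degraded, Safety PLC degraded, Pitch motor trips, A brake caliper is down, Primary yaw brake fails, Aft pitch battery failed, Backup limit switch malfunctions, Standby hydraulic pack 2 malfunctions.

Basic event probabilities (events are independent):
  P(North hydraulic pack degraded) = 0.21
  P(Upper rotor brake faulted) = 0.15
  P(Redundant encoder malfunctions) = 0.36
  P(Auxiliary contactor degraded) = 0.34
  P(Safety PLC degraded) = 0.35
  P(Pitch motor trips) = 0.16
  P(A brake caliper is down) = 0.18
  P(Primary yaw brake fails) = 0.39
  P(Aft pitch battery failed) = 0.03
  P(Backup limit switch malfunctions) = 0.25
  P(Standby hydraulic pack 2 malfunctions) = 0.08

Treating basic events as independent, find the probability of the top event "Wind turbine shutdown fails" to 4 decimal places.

P(Pitch system down) [AND] = 0.21 × 0.15 × 0.36 = 0.011340
P(Converter path lost) [OR] = 1 − (1−0.35) × (1−0.16) = 0.454000
P(Yaw brake inoperative) [OR] = 1 − (1−0.34) × (1−0.454000) × (1−0.18) × (1−0.39) = 0.819748
P(Rotor brake down) [AND] = 0.03 × 0.25 = 0.007500
P(Wind turbine shutdown fails) [OR] = 1 − (1−0.011340) × (1−0.819748) × (1−0.007500) × (1−0.08) = 0.837278
Rounded to 4 decimal places: P(Wind turbine shutdown fails) ≈ 0.8373.

0.8373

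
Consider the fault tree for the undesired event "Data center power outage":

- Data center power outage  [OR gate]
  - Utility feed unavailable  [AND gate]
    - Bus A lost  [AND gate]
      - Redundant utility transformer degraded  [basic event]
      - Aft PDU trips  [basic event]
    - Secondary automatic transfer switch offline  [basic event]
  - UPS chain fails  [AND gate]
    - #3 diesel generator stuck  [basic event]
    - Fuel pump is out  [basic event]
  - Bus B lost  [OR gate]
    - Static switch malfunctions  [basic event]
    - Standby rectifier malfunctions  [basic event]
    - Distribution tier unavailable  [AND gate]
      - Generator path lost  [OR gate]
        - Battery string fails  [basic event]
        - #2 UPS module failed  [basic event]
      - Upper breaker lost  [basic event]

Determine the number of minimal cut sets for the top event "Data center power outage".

Bus A lost [AND]: one cut set from each child combined → 1 × 1 = 1 cut set(s).
Utility feed unavailable [AND]: one cut set from each child combined → 1 × 1 = 1 cut set(s).
UPS chain fails [AND]: one cut set from each child combined → 1 × 1 = 1 cut set(s).
Generator path lost [OR]: union of children's cut sets → 2 cut set(s).
Distribution tier unavailable [AND]: one cut set from each child combined → 2 × 1 = 2 cut set(s).
Bus B lost [OR]: union of children's cut sets → 4 cut set(s).
Data center power outage [OR]: union of children's cut sets → 6 cut set(s).
Minimal cut sets: {Aft PDU trips, Redundant utility transformer degraded, Secondary automatic transfer switch offline}; {#3 diesel generator stuck, Fuel pump is out}; {Static switch malfunctions}; {Standby rectifier malfunctions}; {Battery string fails, Upper breaker lost}; {#2 UPS module failed, Upper breaker lost}.

6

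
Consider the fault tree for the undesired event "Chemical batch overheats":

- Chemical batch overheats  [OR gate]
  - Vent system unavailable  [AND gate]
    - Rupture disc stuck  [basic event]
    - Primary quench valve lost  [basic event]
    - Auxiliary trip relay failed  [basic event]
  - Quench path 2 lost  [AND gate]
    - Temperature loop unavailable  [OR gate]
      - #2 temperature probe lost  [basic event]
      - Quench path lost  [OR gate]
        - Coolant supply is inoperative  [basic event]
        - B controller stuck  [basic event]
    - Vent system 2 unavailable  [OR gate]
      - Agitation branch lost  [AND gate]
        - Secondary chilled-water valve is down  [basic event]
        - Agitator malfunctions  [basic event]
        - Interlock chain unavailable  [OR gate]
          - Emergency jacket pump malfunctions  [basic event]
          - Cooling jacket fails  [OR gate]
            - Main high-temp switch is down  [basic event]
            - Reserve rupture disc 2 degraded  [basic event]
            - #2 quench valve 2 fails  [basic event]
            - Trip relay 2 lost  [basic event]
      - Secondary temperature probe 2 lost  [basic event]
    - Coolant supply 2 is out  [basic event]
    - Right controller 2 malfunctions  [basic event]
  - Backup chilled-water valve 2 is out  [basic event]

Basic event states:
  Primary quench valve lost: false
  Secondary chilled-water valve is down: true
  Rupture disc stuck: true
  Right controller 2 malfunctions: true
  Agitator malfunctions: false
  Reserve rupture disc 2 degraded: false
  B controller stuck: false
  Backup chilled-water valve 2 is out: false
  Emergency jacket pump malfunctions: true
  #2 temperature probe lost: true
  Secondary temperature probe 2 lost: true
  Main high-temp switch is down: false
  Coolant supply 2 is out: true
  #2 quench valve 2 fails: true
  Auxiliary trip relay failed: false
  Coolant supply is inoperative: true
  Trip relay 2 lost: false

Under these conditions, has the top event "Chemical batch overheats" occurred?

Yes

Vent system unavailable [AND]: Rupture disc stuck=occurs, Primary quench valve lost=not, Auxiliary trip relay failed=not → not all inputs occur → does not occur.
Quench path lost [OR]: Coolant supply is inoperative=occurs, B controller stuck=not → at least one input occurs → occurs.
Temperature loop unavailable [OR]: #2 temperature probe lost=occurs, Quench path lost=occurs → at least one input occurs → occurs.
Cooling jacket fails [OR]: Main high-temp switch is down=not, Reserve rupture disc 2 degraded=not, #2 quench valve 2 fails=occurs, Trip relay 2 lost=not → at least one input occurs → occurs.
Interlock chain unavailable [OR]: Emergency jacket pump malfunctions=occurs, Cooling jacket fails=occurs → at least one input occurs → occurs.
Agitation branch lost [AND]: Secondary chilled-water valve is down=occurs, Agitator malfunctions=not, Interlock chain unavailable=occurs → not all inputs occur → does not occur.
Vent system 2 unavailable [OR]: Agitation branch lost=not, Secondary temperature probe 2 lost=occurs → at least one input occurs → occurs.
Quench path 2 lost [AND]: Temperature loop unavailable=occurs, Vent system 2 unavailable=occurs, Coolant supply 2 is out=occurs, Right controller 2 malfunctions=occurs → all inputs occur → occurs.
Chemical batch overheats [OR]: Vent system unavailable=not, Quench path 2 lost=occurs, Backup chilled-water valve 2 is out=not → at least one input occurs → occurs.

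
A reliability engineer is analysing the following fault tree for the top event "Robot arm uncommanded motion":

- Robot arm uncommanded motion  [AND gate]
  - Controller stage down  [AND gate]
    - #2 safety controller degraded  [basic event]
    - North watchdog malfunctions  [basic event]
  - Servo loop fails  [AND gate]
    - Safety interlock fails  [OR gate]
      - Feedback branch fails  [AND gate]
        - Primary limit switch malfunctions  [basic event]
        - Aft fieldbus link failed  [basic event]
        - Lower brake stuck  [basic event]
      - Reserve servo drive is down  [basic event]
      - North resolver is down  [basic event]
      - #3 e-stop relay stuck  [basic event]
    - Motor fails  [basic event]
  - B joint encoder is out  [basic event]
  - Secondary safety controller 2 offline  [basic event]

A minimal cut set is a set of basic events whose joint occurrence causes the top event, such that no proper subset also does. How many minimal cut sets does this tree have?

Controller stage down [AND]: one cut set from each child combined → 1 × 1 = 1 cut set(s).
Feedback branch fails [AND]: one cut set from each child combined → 1 × 1 × 1 = 1 cut set(s).
Safety interlock fails [OR]: union of children's cut sets → 4 cut set(s).
Servo loop fails [AND]: one cut set from each child combined → 4 × 1 = 4 cut set(s).
Robot arm uncommanded motion [AND]: one cut set from each child combined → 1 × 4 × 1 × 1 = 4 cut set(s).
Minimal cut sets: {#2 safety controller degraded, Aft fieldbus link failed, B joint encoder is out, Lower brake stuck, Motor fails, North watchdog malfunctions, Primary limit switch malfunctions, Secondary safety controller 2 offline}; {#2 safety controller degraded, B joint encoder is out, Motor fails, North watchdog malfunctions, Reserve servo drive is down, Secondary safety controller 2 offline}; {#2 safety controller degraded, B joint encoder is out, Motor fails, North resolver is down, North watchdog malfunctions, Secondary safety controller 2 offline}; {#2 safety controller degraded, #3 e-stop relay stuck, B joint encoder is out, Motor fails, North watchdog malfunctions, Secondary safety controller 2 offline}.

4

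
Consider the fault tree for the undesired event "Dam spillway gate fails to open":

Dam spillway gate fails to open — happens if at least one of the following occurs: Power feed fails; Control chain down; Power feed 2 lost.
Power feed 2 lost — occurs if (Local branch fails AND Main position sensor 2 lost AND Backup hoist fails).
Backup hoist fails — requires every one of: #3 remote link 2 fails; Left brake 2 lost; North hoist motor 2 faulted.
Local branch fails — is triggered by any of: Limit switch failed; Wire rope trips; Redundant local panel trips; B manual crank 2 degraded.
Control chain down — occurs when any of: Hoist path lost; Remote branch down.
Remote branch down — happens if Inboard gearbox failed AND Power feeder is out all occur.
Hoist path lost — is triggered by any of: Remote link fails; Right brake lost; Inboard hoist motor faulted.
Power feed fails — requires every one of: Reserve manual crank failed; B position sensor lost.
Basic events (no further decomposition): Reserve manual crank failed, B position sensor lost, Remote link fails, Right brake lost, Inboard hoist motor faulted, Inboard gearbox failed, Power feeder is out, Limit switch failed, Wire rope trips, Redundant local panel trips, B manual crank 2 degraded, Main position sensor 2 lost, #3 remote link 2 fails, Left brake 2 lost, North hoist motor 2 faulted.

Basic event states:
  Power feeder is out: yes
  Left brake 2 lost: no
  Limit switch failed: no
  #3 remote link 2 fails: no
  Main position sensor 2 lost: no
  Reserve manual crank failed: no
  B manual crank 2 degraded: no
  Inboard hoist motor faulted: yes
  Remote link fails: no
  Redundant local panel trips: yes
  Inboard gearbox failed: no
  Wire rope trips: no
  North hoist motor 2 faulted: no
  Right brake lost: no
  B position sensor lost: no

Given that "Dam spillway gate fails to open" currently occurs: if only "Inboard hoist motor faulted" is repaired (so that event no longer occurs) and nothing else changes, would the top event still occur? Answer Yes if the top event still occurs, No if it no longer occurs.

No

Counterfactual: set "Inboard hoist motor faulted" to not occurred.
Power feed fails [AND]: Reserve manual crank failed=not, B position sensor lost=not → not all inputs occur → does not occur.
Hoist path lost [OR]: Remote link fails=not, Right brake lost=not, Inboard hoist motor faulted=not → no input occurs → does not occur.
Remote branch down [AND]: Inboard gearbox failed=not, Power feeder is out=occurs → not all inputs occur → does not occur.
Control chain down [OR]: Hoist path lost=not, Remote branch down=not → no input occurs → does not occur.
Local branch fails [OR]: Limit switch failed=not, Wire rope trips=not, Redundant local panel trips=occurs, B manual crank 2 degraded=not → at least one input occurs → occurs.
Backup hoist fails [AND]: #3 remote link 2 fails=not, Left brake 2 lost=not, North hoist motor 2 faulted=not → not all inputs occur → does not occur.
Power feed 2 lost [AND]: Local branch fails=occurs, Main position sensor 2 lost=not, Backup hoist fails=not → not all inputs occur → does not occur.
Dam spillway gate fails to open [OR]: Power feed fails=not, Control chain down=not, Power feed 2 lost=not → no input occurs → does not occur.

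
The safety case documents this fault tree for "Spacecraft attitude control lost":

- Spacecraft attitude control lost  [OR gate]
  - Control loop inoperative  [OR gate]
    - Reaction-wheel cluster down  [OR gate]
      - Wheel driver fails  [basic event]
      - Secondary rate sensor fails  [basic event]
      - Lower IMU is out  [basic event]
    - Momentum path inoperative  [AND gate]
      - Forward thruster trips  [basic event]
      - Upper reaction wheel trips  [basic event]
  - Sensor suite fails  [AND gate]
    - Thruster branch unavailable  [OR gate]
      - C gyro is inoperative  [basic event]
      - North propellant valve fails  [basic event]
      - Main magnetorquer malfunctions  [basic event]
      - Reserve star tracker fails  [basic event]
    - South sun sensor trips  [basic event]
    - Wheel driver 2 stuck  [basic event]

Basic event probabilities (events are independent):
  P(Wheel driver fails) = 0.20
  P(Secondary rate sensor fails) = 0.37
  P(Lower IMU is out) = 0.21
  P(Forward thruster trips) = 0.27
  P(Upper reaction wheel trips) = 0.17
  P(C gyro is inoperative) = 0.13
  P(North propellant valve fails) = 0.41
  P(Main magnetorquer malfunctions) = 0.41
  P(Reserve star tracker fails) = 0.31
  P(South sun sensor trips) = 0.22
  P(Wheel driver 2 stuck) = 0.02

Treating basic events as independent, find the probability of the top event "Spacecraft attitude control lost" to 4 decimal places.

0.6214

P(Reaction-wheel cluster down) [OR] = 1 − (1−0.20) × (1−0.37) × (1−0.21) = 0.601840
P(Momentum path inoperative) [AND] = 0.27 × 0.17 = 0.045900
P(Control loop inoperative) [OR] = 1 − (1−0.601840) × (1−0.045900) = 0.620116
P(Thruster branch unavailable) [OR] = 1 − (1−0.13) × (1−0.41) × (1−0.41) × (1−0.31) = 0.791036
P(Sensor suite fails) [AND] = 0.791036 × 0.22 × 0.02 = 0.003481
P(Spacecraft attitude control lost) [OR] = 1 − (1−0.620116) × (1−0.003481) = 0.621438
Rounded to 4 decimal places: P(Spacecraft attitude control lost) ≈ 0.6214.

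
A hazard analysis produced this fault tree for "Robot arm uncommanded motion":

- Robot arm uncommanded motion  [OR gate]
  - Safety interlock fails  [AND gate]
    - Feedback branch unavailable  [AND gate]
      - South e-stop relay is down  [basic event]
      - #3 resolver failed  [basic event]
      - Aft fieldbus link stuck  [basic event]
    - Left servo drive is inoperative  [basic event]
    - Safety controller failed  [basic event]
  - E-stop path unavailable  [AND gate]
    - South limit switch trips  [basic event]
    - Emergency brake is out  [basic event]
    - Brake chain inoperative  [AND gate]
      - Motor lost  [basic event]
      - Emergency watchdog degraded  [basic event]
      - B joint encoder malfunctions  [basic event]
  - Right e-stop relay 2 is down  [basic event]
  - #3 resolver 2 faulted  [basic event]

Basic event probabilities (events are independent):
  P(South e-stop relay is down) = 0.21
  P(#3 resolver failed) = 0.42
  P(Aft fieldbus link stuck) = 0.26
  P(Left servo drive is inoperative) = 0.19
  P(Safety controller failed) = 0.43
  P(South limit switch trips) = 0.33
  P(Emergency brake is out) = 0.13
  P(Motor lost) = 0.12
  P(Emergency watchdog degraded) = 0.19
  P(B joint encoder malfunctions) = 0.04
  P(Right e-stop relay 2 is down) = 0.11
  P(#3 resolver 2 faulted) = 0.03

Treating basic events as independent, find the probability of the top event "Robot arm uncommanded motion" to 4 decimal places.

0.1384

P(Feedback branch unavailable) [AND] = 0.21 × 0.42 × 0.26 = 0.022932
P(Safety interlock fails) [AND] = 0.022932 × 0.19 × 0.43 = 0.001874
P(Brake chain inoperative) [AND] = 0.12 × 0.19 × 0.04 = 0.000912
P(E-stop path unavailable) [AND] = 0.33 × 0.13 × 0.000912 = 0.000039
P(Robot arm uncommanded motion) [OR] = 1 − (1−0.001874) × (1−0.000039) × (1−0.11) × (1−0.03) = 0.138351
Rounded to 4 decimal places: P(Robot arm uncommanded motion) ≈ 0.1384.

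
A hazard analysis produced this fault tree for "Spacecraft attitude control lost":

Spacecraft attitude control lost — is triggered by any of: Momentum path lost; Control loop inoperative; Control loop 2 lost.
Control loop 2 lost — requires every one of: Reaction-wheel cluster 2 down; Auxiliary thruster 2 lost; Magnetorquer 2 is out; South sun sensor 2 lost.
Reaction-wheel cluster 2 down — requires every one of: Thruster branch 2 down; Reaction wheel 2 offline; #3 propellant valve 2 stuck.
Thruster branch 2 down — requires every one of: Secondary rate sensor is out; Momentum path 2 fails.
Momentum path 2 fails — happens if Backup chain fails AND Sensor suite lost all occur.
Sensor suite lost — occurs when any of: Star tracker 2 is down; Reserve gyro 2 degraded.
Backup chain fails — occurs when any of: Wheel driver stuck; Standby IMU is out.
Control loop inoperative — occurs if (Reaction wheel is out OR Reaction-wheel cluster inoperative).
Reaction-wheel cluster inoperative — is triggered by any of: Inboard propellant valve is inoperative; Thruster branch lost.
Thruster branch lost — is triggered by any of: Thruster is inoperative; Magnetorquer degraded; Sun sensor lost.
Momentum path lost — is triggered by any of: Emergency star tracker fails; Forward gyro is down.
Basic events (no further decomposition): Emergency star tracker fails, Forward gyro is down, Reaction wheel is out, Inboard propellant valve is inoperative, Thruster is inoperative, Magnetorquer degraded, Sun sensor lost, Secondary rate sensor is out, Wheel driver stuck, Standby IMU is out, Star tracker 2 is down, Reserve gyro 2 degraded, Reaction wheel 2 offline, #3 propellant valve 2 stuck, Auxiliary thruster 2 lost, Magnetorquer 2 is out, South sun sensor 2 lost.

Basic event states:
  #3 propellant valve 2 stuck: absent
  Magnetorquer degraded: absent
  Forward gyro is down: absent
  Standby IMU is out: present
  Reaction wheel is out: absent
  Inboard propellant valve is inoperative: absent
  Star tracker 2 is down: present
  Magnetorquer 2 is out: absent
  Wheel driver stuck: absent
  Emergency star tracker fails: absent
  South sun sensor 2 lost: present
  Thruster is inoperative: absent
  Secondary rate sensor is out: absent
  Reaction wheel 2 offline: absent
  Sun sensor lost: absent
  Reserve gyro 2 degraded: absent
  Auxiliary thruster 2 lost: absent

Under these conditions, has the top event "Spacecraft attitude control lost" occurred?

No

Momentum path lost [OR]: Emergency star tracker fails=not, Forward gyro is down=not → no input occurs → does not occur.
Thruster branch lost [OR]: Thruster is inoperative=not, Magnetorquer degraded=not, Sun sensor lost=not → no input occurs → does not occur.
Reaction-wheel cluster inoperative [OR]: Inboard propellant valve is inoperative=not, Thruster branch lost=not → no input occurs → does not occur.
Control loop inoperative [OR]: Reaction wheel is out=not, Reaction-wheel cluster inoperative=not → no input occurs → does not occur.
Backup chain fails [OR]: Wheel driver stuck=not, Standby IMU is out=occurs → at least one input occurs → occurs.
Sensor suite lost [OR]: Star tracker 2 is down=occurs, Reserve gyro 2 degraded=not → at least one input occurs → occurs.
Momentum path 2 fails [AND]: Backup chain fails=occurs, Sensor suite lost=occurs → all inputs occur → occurs.
Thruster branch 2 down [AND]: Secondary rate sensor is out=not, Momentum path 2 fails=occurs → not all inputs occur → does not occur.
Reaction-wheel cluster 2 down [AND]: Thruster branch 2 down=not, Reaction wheel 2 offline=not, #3 propellant valve 2 stuck=not → not all inputs occur → does not occur.
Control loop 2 lost [AND]: Reaction-wheel cluster 2 down=not, Auxiliary thruster 2 lost=not, Magnetorquer 2 is out=not, South sun sensor 2 lost=occurs → not all inputs occur → does not occur.
Spacecraft attitude control lost [OR]: Momentum path lost=not, Control loop inoperative=not, Control loop 2 lost=not → no input occurs → does not occur.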